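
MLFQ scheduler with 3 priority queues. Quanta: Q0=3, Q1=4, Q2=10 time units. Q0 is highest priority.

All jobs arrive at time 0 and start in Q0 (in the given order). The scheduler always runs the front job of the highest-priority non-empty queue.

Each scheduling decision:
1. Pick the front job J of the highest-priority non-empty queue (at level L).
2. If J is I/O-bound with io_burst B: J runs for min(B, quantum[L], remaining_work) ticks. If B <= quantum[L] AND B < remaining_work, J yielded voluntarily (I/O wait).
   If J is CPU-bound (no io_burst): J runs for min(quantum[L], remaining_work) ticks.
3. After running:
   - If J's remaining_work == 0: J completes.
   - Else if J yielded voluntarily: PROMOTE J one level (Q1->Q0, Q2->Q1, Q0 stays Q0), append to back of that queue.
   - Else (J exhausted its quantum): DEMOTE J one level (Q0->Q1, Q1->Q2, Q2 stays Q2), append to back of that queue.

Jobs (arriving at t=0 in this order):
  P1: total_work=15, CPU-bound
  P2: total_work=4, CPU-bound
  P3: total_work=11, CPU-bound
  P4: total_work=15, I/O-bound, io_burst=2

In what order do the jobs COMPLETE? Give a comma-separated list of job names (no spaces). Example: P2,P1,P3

t=0-3: P1@Q0 runs 3, rem=12, quantum used, demote→Q1. Q0=[P2,P3,P4] Q1=[P1] Q2=[]
t=3-6: P2@Q0 runs 3, rem=1, quantum used, demote→Q1. Q0=[P3,P4] Q1=[P1,P2] Q2=[]
t=6-9: P3@Q0 runs 3, rem=8, quantum used, demote→Q1. Q0=[P4] Q1=[P1,P2,P3] Q2=[]
t=9-11: P4@Q0 runs 2, rem=13, I/O yield, promote→Q0. Q0=[P4] Q1=[P1,P2,P3] Q2=[]
t=11-13: P4@Q0 runs 2, rem=11, I/O yield, promote→Q0. Q0=[P4] Q1=[P1,P2,P3] Q2=[]
t=13-15: P4@Q0 runs 2, rem=9, I/O yield, promote→Q0. Q0=[P4] Q1=[P1,P2,P3] Q2=[]
t=15-17: P4@Q0 runs 2, rem=7, I/O yield, promote→Q0. Q0=[P4] Q1=[P1,P2,P3] Q2=[]
t=17-19: P4@Q0 runs 2, rem=5, I/O yield, promote→Q0. Q0=[P4] Q1=[P1,P2,P3] Q2=[]
t=19-21: P4@Q0 runs 2, rem=3, I/O yield, promote→Q0. Q0=[P4] Q1=[P1,P2,P3] Q2=[]
t=21-23: P4@Q0 runs 2, rem=1, I/O yield, promote→Q0. Q0=[P4] Q1=[P1,P2,P3] Q2=[]
t=23-24: P4@Q0 runs 1, rem=0, completes. Q0=[] Q1=[P1,P2,P3] Q2=[]
t=24-28: P1@Q1 runs 4, rem=8, quantum used, demote→Q2. Q0=[] Q1=[P2,P3] Q2=[P1]
t=28-29: P2@Q1 runs 1, rem=0, completes. Q0=[] Q1=[P3] Q2=[P1]
t=29-33: P3@Q1 runs 4, rem=4, quantum used, demote→Q2. Q0=[] Q1=[] Q2=[P1,P3]
t=33-41: P1@Q2 runs 8, rem=0, completes. Q0=[] Q1=[] Q2=[P3]
t=41-45: P3@Q2 runs 4, rem=0, completes. Q0=[] Q1=[] Q2=[]

Answer: P4,P2,P1,P3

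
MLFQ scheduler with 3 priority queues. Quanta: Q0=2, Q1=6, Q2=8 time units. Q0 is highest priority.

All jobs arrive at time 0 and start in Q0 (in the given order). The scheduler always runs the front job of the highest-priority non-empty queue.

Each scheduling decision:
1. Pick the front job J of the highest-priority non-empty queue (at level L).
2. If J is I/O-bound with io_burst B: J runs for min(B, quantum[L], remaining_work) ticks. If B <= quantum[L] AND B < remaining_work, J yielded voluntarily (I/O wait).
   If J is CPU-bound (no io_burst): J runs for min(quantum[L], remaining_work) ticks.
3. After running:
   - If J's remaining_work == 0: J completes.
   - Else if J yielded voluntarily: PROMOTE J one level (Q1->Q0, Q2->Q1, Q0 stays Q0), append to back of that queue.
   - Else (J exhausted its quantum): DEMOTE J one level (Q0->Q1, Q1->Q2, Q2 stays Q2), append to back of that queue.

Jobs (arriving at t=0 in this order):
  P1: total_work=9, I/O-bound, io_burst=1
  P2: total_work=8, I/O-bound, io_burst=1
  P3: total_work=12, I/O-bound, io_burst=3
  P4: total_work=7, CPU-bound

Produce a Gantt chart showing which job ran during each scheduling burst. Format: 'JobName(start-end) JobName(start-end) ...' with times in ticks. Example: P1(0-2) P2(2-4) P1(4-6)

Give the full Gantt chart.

t=0-1: P1@Q0 runs 1, rem=8, I/O yield, promote→Q0. Q0=[P2,P3,P4,P1] Q1=[] Q2=[]
t=1-2: P2@Q0 runs 1, rem=7, I/O yield, promote→Q0. Q0=[P3,P4,P1,P2] Q1=[] Q2=[]
t=2-4: P3@Q0 runs 2, rem=10, quantum used, demote→Q1. Q0=[P4,P1,P2] Q1=[P3] Q2=[]
t=4-6: P4@Q0 runs 2, rem=5, quantum used, demote→Q1. Q0=[P1,P2] Q1=[P3,P4] Q2=[]
t=6-7: P1@Q0 runs 1, rem=7, I/O yield, promote→Q0. Q0=[P2,P1] Q1=[P3,P4] Q2=[]
t=7-8: P2@Q0 runs 1, rem=6, I/O yield, promote→Q0. Q0=[P1,P2] Q1=[P3,P4] Q2=[]
t=8-9: P1@Q0 runs 1, rem=6, I/O yield, promote→Q0. Q0=[P2,P1] Q1=[P3,P4] Q2=[]
t=9-10: P2@Q0 runs 1, rem=5, I/O yield, promote→Q0. Q0=[P1,P2] Q1=[P3,P4] Q2=[]
t=10-11: P1@Q0 runs 1, rem=5, I/O yield, promote→Q0. Q0=[P2,P1] Q1=[P3,P4] Q2=[]
t=11-12: P2@Q0 runs 1, rem=4, I/O yield, promote→Q0. Q0=[P1,P2] Q1=[P3,P4] Q2=[]
t=12-13: P1@Q0 runs 1, rem=4, I/O yield, promote→Q0. Q0=[P2,P1] Q1=[P3,P4] Q2=[]
t=13-14: P2@Q0 runs 1, rem=3, I/O yield, promote→Q0. Q0=[P1,P2] Q1=[P3,P4] Q2=[]
t=14-15: P1@Q0 runs 1, rem=3, I/O yield, promote→Q0. Q0=[P2,P1] Q1=[P3,P4] Q2=[]
t=15-16: P2@Q0 runs 1, rem=2, I/O yield, promote→Q0. Q0=[P1,P2] Q1=[P3,P4] Q2=[]
t=16-17: P1@Q0 runs 1, rem=2, I/O yield, promote→Q0. Q0=[P2,P1] Q1=[P3,P4] Q2=[]
t=17-18: P2@Q0 runs 1, rem=1, I/O yield, promote→Q0. Q0=[P1,P2] Q1=[P3,P4] Q2=[]
t=18-19: P1@Q0 runs 1, rem=1, I/O yield, promote→Q0. Q0=[P2,P1] Q1=[P3,P4] Q2=[]
t=19-20: P2@Q0 runs 1, rem=0, completes. Q0=[P1] Q1=[P3,P4] Q2=[]
t=20-21: P1@Q0 runs 1, rem=0, completes. Q0=[] Q1=[P3,P4] Q2=[]
t=21-24: P3@Q1 runs 3, rem=7, I/O yield, promote→Q0. Q0=[P3] Q1=[P4] Q2=[]
t=24-26: P3@Q0 runs 2, rem=5, quantum used, demote→Q1. Q0=[] Q1=[P4,P3] Q2=[]
t=26-31: P4@Q1 runs 5, rem=0, completes. Q0=[] Q1=[P3] Q2=[]
t=31-34: P3@Q1 runs 3, rem=2, I/O yield, promote→Q0. Q0=[P3] Q1=[] Q2=[]
t=34-36: P3@Q0 runs 2, rem=0, completes. Q0=[] Q1=[] Q2=[]

Answer: P1(0-1) P2(1-2) P3(2-4) P4(4-6) P1(6-7) P2(7-8) P1(8-9) P2(9-10) P1(10-11) P2(11-12) P1(12-13) P2(13-14) P1(14-15) P2(15-16) P1(16-17) P2(17-18) P1(18-19) P2(19-20) P1(20-21) P3(21-24) P3(24-26) P4(26-31) P3(31-34) P3(34-36)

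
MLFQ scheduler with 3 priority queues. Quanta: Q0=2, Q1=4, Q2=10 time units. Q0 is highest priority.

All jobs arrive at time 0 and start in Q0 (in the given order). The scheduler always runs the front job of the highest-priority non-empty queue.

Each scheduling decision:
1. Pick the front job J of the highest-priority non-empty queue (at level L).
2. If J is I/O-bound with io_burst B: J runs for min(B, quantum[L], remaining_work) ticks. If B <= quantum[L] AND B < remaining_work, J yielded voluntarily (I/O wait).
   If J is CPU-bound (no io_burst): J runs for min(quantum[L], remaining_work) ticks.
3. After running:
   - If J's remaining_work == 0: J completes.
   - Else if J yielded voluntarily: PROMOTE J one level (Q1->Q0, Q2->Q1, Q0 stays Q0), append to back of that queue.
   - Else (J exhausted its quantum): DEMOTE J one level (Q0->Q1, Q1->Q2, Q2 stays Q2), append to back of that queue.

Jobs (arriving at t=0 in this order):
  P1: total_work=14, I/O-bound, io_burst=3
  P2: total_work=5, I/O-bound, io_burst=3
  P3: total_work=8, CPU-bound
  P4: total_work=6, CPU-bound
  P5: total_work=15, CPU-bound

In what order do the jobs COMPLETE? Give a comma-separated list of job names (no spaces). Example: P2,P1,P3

Answer: P2,P4,P1,P3,P5

Derivation:
t=0-2: P1@Q0 runs 2, rem=12, quantum used, demote→Q1. Q0=[P2,P3,P4,P5] Q1=[P1] Q2=[]
t=2-4: P2@Q0 runs 2, rem=3, quantum used, demote→Q1. Q0=[P3,P4,P5] Q1=[P1,P2] Q2=[]
t=4-6: P3@Q0 runs 2, rem=6, quantum used, demote→Q1. Q0=[P4,P5] Q1=[P1,P2,P3] Q2=[]
t=6-8: P4@Q0 runs 2, rem=4, quantum used, demote→Q1. Q0=[P5] Q1=[P1,P2,P3,P4] Q2=[]
t=8-10: P5@Q0 runs 2, rem=13, quantum used, demote→Q1. Q0=[] Q1=[P1,P2,P3,P4,P5] Q2=[]
t=10-13: P1@Q1 runs 3, rem=9, I/O yield, promote→Q0. Q0=[P1] Q1=[P2,P3,P4,P5] Q2=[]
t=13-15: P1@Q0 runs 2, rem=7, quantum used, demote→Q1. Q0=[] Q1=[P2,P3,P4,P5,P1] Q2=[]
t=15-18: P2@Q1 runs 3, rem=0, completes. Q0=[] Q1=[P3,P4,P5,P1] Q2=[]
t=18-22: P3@Q1 runs 4, rem=2, quantum used, demote→Q2. Q0=[] Q1=[P4,P5,P1] Q2=[P3]
t=22-26: P4@Q1 runs 4, rem=0, completes. Q0=[] Q1=[P5,P1] Q2=[P3]
t=26-30: P5@Q1 runs 4, rem=9, quantum used, demote→Q2. Q0=[] Q1=[P1] Q2=[P3,P5]
t=30-33: P1@Q1 runs 3, rem=4, I/O yield, promote→Q0. Q0=[P1] Q1=[] Q2=[P3,P5]
t=33-35: P1@Q0 runs 2, rem=2, quantum used, demote→Q1. Q0=[] Q1=[P1] Q2=[P3,P5]
t=35-37: P1@Q1 runs 2, rem=0, completes. Q0=[] Q1=[] Q2=[P3,P5]
t=37-39: P3@Q2 runs 2, rem=0, completes. Q0=[] Q1=[] Q2=[P5]
t=39-48: P5@Q2 runs 9, rem=0, completes. Q0=[] Q1=[] Q2=[]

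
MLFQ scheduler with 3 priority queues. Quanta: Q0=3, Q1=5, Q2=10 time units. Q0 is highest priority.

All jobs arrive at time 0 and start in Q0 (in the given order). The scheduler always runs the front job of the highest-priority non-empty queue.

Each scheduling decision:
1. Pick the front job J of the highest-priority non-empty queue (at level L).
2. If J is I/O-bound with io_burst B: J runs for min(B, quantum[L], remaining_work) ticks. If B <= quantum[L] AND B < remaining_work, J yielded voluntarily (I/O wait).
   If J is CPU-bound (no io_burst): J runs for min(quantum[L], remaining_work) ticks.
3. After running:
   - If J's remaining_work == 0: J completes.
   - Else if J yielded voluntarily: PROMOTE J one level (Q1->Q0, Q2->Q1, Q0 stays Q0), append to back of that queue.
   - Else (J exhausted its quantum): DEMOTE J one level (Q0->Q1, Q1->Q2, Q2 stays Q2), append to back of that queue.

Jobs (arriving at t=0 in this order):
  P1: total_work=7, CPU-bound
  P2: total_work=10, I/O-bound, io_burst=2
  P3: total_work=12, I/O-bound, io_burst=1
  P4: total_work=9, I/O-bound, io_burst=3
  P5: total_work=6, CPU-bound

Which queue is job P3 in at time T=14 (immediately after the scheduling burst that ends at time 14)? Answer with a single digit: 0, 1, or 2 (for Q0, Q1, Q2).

Answer: 0

Derivation:
t=0-3: P1@Q0 runs 3, rem=4, quantum used, demote→Q1. Q0=[P2,P3,P4,P5] Q1=[P1] Q2=[]
t=3-5: P2@Q0 runs 2, rem=8, I/O yield, promote→Q0. Q0=[P3,P4,P5,P2] Q1=[P1] Q2=[]
t=5-6: P3@Q0 runs 1, rem=11, I/O yield, promote→Q0. Q0=[P4,P5,P2,P3] Q1=[P1] Q2=[]
t=6-9: P4@Q0 runs 3, rem=6, I/O yield, promote→Q0. Q0=[P5,P2,P3,P4] Q1=[P1] Q2=[]
t=9-12: P5@Q0 runs 3, rem=3, quantum used, demote→Q1. Q0=[P2,P3,P4] Q1=[P1,P5] Q2=[]
t=12-14: P2@Q0 runs 2, rem=6, I/O yield, promote→Q0. Q0=[P3,P4,P2] Q1=[P1,P5] Q2=[]
t=14-15: P3@Q0 runs 1, rem=10, I/O yield, promote→Q0. Q0=[P4,P2,P3] Q1=[P1,P5] Q2=[]
t=15-18: P4@Q0 runs 3, rem=3, I/O yield, promote→Q0. Q0=[P2,P3,P4] Q1=[P1,P5] Q2=[]
t=18-20: P2@Q0 runs 2, rem=4, I/O yield, promote→Q0. Q0=[P3,P4,P2] Q1=[P1,P5] Q2=[]
t=20-21: P3@Q0 runs 1, rem=9, I/O yield, promote→Q0. Q0=[P4,P2,P3] Q1=[P1,P5] Q2=[]
t=21-24: P4@Q0 runs 3, rem=0, completes. Q0=[P2,P3] Q1=[P1,P5] Q2=[]
t=24-26: P2@Q0 runs 2, rem=2, I/O yield, promote→Q0. Q0=[P3,P2] Q1=[P1,P5] Q2=[]
t=26-27: P3@Q0 runs 1, rem=8, I/O yield, promote→Q0. Q0=[P2,P3] Q1=[P1,P5] Q2=[]
t=27-29: P2@Q0 runs 2, rem=0, completes. Q0=[P3] Q1=[P1,P5] Q2=[]
t=29-30: P3@Q0 runs 1, rem=7, I/O yield, promote→Q0. Q0=[P3] Q1=[P1,P5] Q2=[]
t=30-31: P3@Q0 runs 1, rem=6, I/O yield, promote→Q0. Q0=[P3] Q1=[P1,P5] Q2=[]
t=31-32: P3@Q0 runs 1, rem=5, I/O yield, promote→Q0. Q0=[P3] Q1=[P1,P5] Q2=[]
t=32-33: P3@Q0 runs 1, rem=4, I/O yield, promote→Q0. Q0=[P3] Q1=[P1,P5] Q2=[]
t=33-34: P3@Q0 runs 1, rem=3, I/O yield, promote→Q0. Q0=[P3] Q1=[P1,P5] Q2=[]
t=34-35: P3@Q0 runs 1, rem=2, I/O yield, promote→Q0. Q0=[P3] Q1=[P1,P5] Q2=[]
t=35-36: P3@Q0 runs 1, rem=1, I/O yield, promote→Q0. Q0=[P3] Q1=[P1,P5] Q2=[]
t=36-37: P3@Q0 runs 1, rem=0, completes. Q0=[] Q1=[P1,P5] Q2=[]
t=37-41: P1@Q1 runs 4, rem=0, completes. Q0=[] Q1=[P5] Q2=[]
t=41-44: P5@Q1 runs 3, rem=0, completes. Q0=[] Q1=[] Q2=[]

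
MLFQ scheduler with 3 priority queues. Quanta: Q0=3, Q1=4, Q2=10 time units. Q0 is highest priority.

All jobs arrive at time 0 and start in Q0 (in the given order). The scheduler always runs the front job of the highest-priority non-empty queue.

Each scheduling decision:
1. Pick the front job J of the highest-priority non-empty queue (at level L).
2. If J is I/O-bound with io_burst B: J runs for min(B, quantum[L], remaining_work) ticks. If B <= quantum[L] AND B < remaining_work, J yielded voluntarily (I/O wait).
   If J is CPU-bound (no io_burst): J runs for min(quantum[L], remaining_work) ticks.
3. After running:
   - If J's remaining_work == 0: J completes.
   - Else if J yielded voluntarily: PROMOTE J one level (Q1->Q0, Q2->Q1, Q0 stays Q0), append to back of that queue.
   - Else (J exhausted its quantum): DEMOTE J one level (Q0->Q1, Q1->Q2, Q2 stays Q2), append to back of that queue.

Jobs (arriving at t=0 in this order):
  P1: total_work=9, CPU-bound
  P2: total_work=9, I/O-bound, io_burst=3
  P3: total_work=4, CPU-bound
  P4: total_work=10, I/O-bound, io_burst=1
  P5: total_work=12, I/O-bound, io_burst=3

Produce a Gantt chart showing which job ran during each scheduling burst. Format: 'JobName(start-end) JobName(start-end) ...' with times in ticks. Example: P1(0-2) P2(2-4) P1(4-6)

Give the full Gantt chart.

Answer: P1(0-3) P2(3-6) P3(6-9) P4(9-10) P5(10-13) P2(13-16) P4(16-17) P5(17-20) P2(20-23) P4(23-24) P5(24-27) P4(27-28) P5(28-31) P4(31-32) P4(32-33) P4(33-34) P4(34-35) P4(35-36) P4(36-37) P1(37-41) P3(41-42) P1(42-44)

Derivation:
t=0-3: P1@Q0 runs 3, rem=6, quantum used, demote→Q1. Q0=[P2,P3,P4,P5] Q1=[P1] Q2=[]
t=3-6: P2@Q0 runs 3, rem=6, I/O yield, promote→Q0. Q0=[P3,P4,P5,P2] Q1=[P1] Q2=[]
t=6-9: P3@Q0 runs 3, rem=1, quantum used, demote→Q1. Q0=[P4,P5,P2] Q1=[P1,P3] Q2=[]
t=9-10: P4@Q0 runs 1, rem=9, I/O yield, promote→Q0. Q0=[P5,P2,P4] Q1=[P1,P3] Q2=[]
t=10-13: P5@Q0 runs 3, rem=9, I/O yield, promote→Q0. Q0=[P2,P4,P5] Q1=[P1,P3] Q2=[]
t=13-16: P2@Q0 runs 3, rem=3, I/O yield, promote→Q0. Q0=[P4,P5,P2] Q1=[P1,P3] Q2=[]
t=16-17: P4@Q0 runs 1, rem=8, I/O yield, promote→Q0. Q0=[P5,P2,P4] Q1=[P1,P3] Q2=[]
t=17-20: P5@Q0 runs 3, rem=6, I/O yield, promote→Q0. Q0=[P2,P4,P5] Q1=[P1,P3] Q2=[]
t=20-23: P2@Q0 runs 3, rem=0, completes. Q0=[P4,P5] Q1=[P1,P3] Q2=[]
t=23-24: P4@Q0 runs 1, rem=7, I/O yield, promote→Q0. Q0=[P5,P4] Q1=[P1,P3] Q2=[]
t=24-27: P5@Q0 runs 3, rem=3, I/O yield, promote→Q0. Q0=[P4,P5] Q1=[P1,P3] Q2=[]
t=27-28: P4@Q0 runs 1, rem=6, I/O yield, promote→Q0. Q0=[P5,P4] Q1=[P1,P3] Q2=[]
t=28-31: P5@Q0 runs 3, rem=0, completes. Q0=[P4] Q1=[P1,P3] Q2=[]
t=31-32: P4@Q0 runs 1, rem=5, I/O yield, promote→Q0. Q0=[P4] Q1=[P1,P3] Q2=[]
t=32-33: P4@Q0 runs 1, rem=4, I/O yield, promote→Q0. Q0=[P4] Q1=[P1,P3] Q2=[]
t=33-34: P4@Q0 runs 1, rem=3, I/O yield, promote→Q0. Q0=[P4] Q1=[P1,P3] Q2=[]
t=34-35: P4@Q0 runs 1, rem=2, I/O yield, promote→Q0. Q0=[P4] Q1=[P1,P3] Q2=[]
t=35-36: P4@Q0 runs 1, rem=1, I/O yield, promote→Q0. Q0=[P4] Q1=[P1,P3] Q2=[]
t=36-37: P4@Q0 runs 1, rem=0, completes. Q0=[] Q1=[P1,P3] Q2=[]
t=37-41: P1@Q1 runs 4, rem=2, quantum used, demote→Q2. Q0=[] Q1=[P3] Q2=[P1]
t=41-42: P3@Q1 runs 1, rem=0, completes. Q0=[] Q1=[] Q2=[P1]
t=42-44: P1@Q2 runs 2, rem=0, completes. Q0=[] Q1=[] Q2=[]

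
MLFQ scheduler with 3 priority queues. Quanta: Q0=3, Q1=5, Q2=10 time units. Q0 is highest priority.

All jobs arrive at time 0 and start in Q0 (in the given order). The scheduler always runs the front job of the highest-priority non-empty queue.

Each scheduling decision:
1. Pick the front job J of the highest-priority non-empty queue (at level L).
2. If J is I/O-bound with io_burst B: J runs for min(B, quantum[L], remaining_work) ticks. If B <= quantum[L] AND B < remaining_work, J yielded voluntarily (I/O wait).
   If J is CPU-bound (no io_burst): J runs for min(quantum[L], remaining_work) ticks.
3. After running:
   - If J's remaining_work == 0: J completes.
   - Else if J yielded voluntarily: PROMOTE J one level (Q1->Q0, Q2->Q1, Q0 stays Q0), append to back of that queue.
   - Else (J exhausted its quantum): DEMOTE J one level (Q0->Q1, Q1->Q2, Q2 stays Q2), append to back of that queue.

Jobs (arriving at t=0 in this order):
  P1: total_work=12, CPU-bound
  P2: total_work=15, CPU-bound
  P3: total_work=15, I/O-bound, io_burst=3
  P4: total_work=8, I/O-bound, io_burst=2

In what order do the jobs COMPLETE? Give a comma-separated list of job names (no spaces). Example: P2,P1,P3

Answer: P4,P3,P1,P2

Derivation:
t=0-3: P1@Q0 runs 3, rem=9, quantum used, demote→Q1. Q0=[P2,P3,P4] Q1=[P1] Q2=[]
t=3-6: P2@Q0 runs 3, rem=12, quantum used, demote→Q1. Q0=[P3,P4] Q1=[P1,P2] Q2=[]
t=6-9: P3@Q0 runs 3, rem=12, I/O yield, promote→Q0. Q0=[P4,P3] Q1=[P1,P2] Q2=[]
t=9-11: P4@Q0 runs 2, rem=6, I/O yield, promote→Q0. Q0=[P3,P4] Q1=[P1,P2] Q2=[]
t=11-14: P3@Q0 runs 3, rem=9, I/O yield, promote→Q0. Q0=[P4,P3] Q1=[P1,P2] Q2=[]
t=14-16: P4@Q0 runs 2, rem=4, I/O yield, promote→Q0. Q0=[P3,P4] Q1=[P1,P2] Q2=[]
t=16-19: P3@Q0 runs 3, rem=6, I/O yield, promote→Q0. Q0=[P4,P3] Q1=[P1,P2] Q2=[]
t=19-21: P4@Q0 runs 2, rem=2, I/O yield, promote→Q0. Q0=[P3,P4] Q1=[P1,P2] Q2=[]
t=21-24: P3@Q0 runs 3, rem=3, I/O yield, promote→Q0. Q0=[P4,P3] Q1=[P1,P2] Q2=[]
t=24-26: P4@Q0 runs 2, rem=0, completes. Q0=[P3] Q1=[P1,P2] Q2=[]
t=26-29: P3@Q0 runs 3, rem=0, completes. Q0=[] Q1=[P1,P2] Q2=[]
t=29-34: P1@Q1 runs 5, rem=4, quantum used, demote→Q2. Q0=[] Q1=[P2] Q2=[P1]
t=34-39: P2@Q1 runs 5, rem=7, quantum used, demote→Q2. Q0=[] Q1=[] Q2=[P1,P2]
t=39-43: P1@Q2 runs 4, rem=0, completes. Q0=[] Q1=[] Q2=[P2]
t=43-50: P2@Q2 runs 7, rem=0, completes. Q0=[] Q1=[] Q2=[]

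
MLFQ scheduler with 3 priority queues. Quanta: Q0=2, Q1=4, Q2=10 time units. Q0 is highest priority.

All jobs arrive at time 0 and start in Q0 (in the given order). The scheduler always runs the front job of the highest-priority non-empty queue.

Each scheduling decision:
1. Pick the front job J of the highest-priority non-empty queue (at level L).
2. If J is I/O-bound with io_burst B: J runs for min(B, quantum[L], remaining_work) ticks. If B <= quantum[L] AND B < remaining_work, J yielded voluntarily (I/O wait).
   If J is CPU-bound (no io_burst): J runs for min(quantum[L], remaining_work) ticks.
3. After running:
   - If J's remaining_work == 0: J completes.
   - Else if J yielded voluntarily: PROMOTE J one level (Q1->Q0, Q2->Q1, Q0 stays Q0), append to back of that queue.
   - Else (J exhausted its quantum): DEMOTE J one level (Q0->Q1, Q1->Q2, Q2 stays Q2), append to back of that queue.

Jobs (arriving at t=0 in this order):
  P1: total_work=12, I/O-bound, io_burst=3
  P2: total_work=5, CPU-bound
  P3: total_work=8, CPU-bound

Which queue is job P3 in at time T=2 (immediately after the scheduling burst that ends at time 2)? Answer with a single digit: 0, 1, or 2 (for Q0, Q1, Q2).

t=0-2: P1@Q0 runs 2, rem=10, quantum used, demote→Q1. Q0=[P2,P3] Q1=[P1] Q2=[]
t=2-4: P2@Q0 runs 2, rem=3, quantum used, demote→Q1. Q0=[P3] Q1=[P1,P2] Q2=[]
t=4-6: P3@Q0 runs 2, rem=6, quantum used, demote→Q1. Q0=[] Q1=[P1,P2,P3] Q2=[]
t=6-9: P1@Q1 runs 3, rem=7, I/O yield, promote→Q0. Q0=[P1] Q1=[P2,P3] Q2=[]
t=9-11: P1@Q0 runs 2, rem=5, quantum used, demote→Q1. Q0=[] Q1=[P2,P3,P1] Q2=[]
t=11-14: P2@Q1 runs 3, rem=0, completes. Q0=[] Q1=[P3,P1] Q2=[]
t=14-18: P3@Q1 runs 4, rem=2, quantum used, demote→Q2. Q0=[] Q1=[P1] Q2=[P3]
t=18-21: P1@Q1 runs 3, rem=2, I/O yield, promote→Q0. Q0=[P1] Q1=[] Q2=[P3]
t=21-23: P1@Q0 runs 2, rem=0, completes. Q0=[] Q1=[] Q2=[P3]
t=23-25: P3@Q2 runs 2, rem=0, completes. Q0=[] Q1=[] Q2=[]

Answer: 0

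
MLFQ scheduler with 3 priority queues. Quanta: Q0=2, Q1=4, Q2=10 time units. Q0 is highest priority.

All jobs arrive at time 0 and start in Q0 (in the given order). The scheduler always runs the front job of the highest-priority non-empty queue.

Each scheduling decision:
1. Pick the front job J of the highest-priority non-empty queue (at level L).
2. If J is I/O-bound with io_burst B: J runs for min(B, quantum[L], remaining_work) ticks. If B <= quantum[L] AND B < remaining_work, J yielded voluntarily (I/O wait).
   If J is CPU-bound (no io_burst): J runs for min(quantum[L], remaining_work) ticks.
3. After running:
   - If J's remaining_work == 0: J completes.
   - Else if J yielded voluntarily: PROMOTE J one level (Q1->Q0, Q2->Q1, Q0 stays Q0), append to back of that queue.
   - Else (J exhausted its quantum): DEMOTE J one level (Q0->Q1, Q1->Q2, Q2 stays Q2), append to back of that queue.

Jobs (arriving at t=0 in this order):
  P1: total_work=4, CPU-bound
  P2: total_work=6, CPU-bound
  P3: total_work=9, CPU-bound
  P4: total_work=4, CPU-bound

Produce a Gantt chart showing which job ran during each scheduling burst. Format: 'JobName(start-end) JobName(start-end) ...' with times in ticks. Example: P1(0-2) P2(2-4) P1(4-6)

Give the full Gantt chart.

t=0-2: P1@Q0 runs 2, rem=2, quantum used, demote→Q1. Q0=[P2,P3,P4] Q1=[P1] Q2=[]
t=2-4: P2@Q0 runs 2, rem=4, quantum used, demote→Q1. Q0=[P3,P4] Q1=[P1,P2] Q2=[]
t=4-6: P3@Q0 runs 2, rem=7, quantum used, demote→Q1. Q0=[P4] Q1=[P1,P2,P3] Q2=[]
t=6-8: P4@Q0 runs 2, rem=2, quantum used, demote→Q1. Q0=[] Q1=[P1,P2,P3,P4] Q2=[]
t=8-10: P1@Q1 runs 2, rem=0, completes. Q0=[] Q1=[P2,P3,P4] Q2=[]
t=10-14: P2@Q1 runs 4, rem=0, completes. Q0=[] Q1=[P3,P4] Q2=[]
t=14-18: P3@Q1 runs 4, rem=3, quantum used, demote→Q2. Q0=[] Q1=[P4] Q2=[P3]
t=18-20: P4@Q1 runs 2, rem=0, completes. Q0=[] Q1=[] Q2=[P3]
t=20-23: P3@Q2 runs 3, rem=0, completes. Q0=[] Q1=[] Q2=[]

Answer: P1(0-2) P2(2-4) P3(4-6) P4(6-8) P1(8-10) P2(10-14) P3(14-18) P4(18-20) P3(20-23)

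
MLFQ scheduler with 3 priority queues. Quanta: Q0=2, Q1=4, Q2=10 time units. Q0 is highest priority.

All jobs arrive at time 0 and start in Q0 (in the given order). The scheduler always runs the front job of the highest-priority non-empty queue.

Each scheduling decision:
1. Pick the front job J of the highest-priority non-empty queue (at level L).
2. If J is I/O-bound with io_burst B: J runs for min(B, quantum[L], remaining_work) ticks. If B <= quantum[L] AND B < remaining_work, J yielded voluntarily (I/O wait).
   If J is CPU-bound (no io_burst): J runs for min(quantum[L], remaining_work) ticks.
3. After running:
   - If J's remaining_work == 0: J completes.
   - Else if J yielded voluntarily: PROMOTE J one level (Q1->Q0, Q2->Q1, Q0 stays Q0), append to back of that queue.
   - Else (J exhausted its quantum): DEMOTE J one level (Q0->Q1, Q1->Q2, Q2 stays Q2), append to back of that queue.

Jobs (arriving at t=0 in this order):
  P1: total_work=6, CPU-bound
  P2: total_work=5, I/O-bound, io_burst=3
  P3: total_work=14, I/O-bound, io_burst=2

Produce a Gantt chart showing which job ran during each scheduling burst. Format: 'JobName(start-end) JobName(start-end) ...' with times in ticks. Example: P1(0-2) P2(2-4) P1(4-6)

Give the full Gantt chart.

Answer: P1(0-2) P2(2-4) P3(4-6) P3(6-8) P3(8-10) P3(10-12) P3(12-14) P3(14-16) P3(16-18) P1(18-22) P2(22-25)

Derivation:
t=0-2: P1@Q0 runs 2, rem=4, quantum used, demote→Q1. Q0=[P2,P3] Q1=[P1] Q2=[]
t=2-4: P2@Q0 runs 2, rem=3, quantum used, demote→Q1. Q0=[P3] Q1=[P1,P2] Q2=[]
t=4-6: P3@Q0 runs 2, rem=12, I/O yield, promote→Q0. Q0=[P3] Q1=[P1,P2] Q2=[]
t=6-8: P3@Q0 runs 2, rem=10, I/O yield, promote→Q0. Q0=[P3] Q1=[P1,P2] Q2=[]
t=8-10: P3@Q0 runs 2, rem=8, I/O yield, promote→Q0. Q0=[P3] Q1=[P1,P2] Q2=[]
t=10-12: P3@Q0 runs 2, rem=6, I/O yield, promote→Q0. Q0=[P3] Q1=[P1,P2] Q2=[]
t=12-14: P3@Q0 runs 2, rem=4, I/O yield, promote→Q0. Q0=[P3] Q1=[P1,P2] Q2=[]
t=14-16: P3@Q0 runs 2, rem=2, I/O yield, promote→Q0. Q0=[P3] Q1=[P1,P2] Q2=[]
t=16-18: P3@Q0 runs 2, rem=0, completes. Q0=[] Q1=[P1,P2] Q2=[]
t=18-22: P1@Q1 runs 4, rem=0, completes. Q0=[] Q1=[P2] Q2=[]
t=22-25: P2@Q1 runs 3, rem=0, completes. Q0=[] Q1=[] Q2=[]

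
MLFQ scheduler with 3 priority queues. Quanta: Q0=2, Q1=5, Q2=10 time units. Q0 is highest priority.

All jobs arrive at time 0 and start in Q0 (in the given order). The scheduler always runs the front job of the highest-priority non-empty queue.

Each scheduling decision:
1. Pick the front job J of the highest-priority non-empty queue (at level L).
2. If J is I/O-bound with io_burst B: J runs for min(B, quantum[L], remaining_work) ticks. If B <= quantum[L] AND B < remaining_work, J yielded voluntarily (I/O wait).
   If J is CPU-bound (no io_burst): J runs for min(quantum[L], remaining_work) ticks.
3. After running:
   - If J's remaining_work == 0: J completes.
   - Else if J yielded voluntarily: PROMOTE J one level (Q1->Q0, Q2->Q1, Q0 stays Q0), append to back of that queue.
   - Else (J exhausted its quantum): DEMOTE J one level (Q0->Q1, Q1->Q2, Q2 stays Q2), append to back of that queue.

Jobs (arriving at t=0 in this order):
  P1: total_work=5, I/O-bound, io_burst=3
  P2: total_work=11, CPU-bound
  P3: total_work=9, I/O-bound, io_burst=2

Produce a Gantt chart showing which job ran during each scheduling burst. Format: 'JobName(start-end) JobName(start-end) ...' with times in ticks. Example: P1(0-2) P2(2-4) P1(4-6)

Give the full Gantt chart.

t=0-2: P1@Q0 runs 2, rem=3, quantum used, demote→Q1. Q0=[P2,P3] Q1=[P1] Q2=[]
t=2-4: P2@Q0 runs 2, rem=9, quantum used, demote→Q1. Q0=[P3] Q1=[P1,P2] Q2=[]
t=4-6: P3@Q0 runs 2, rem=7, I/O yield, promote→Q0. Q0=[P3] Q1=[P1,P2] Q2=[]
t=6-8: P3@Q0 runs 2, rem=5, I/O yield, promote→Q0. Q0=[P3] Q1=[P1,P2] Q2=[]
t=8-10: P3@Q0 runs 2, rem=3, I/O yield, promote→Q0. Q0=[P3] Q1=[P1,P2] Q2=[]
t=10-12: P3@Q0 runs 2, rem=1, I/O yield, promote→Q0. Q0=[P3] Q1=[P1,P2] Q2=[]
t=12-13: P3@Q0 runs 1, rem=0, completes. Q0=[] Q1=[P1,P2] Q2=[]
t=13-16: P1@Q1 runs 3, rem=0, completes. Q0=[] Q1=[P2] Q2=[]
t=16-21: P2@Q1 runs 5, rem=4, quantum used, demote→Q2. Q0=[] Q1=[] Q2=[P2]
t=21-25: P2@Q2 runs 4, rem=0, completes. Q0=[] Q1=[] Q2=[]

Answer: P1(0-2) P2(2-4) P3(4-6) P3(6-8) P3(8-10) P3(10-12) P3(12-13) P1(13-16) P2(16-21) P2(21-25)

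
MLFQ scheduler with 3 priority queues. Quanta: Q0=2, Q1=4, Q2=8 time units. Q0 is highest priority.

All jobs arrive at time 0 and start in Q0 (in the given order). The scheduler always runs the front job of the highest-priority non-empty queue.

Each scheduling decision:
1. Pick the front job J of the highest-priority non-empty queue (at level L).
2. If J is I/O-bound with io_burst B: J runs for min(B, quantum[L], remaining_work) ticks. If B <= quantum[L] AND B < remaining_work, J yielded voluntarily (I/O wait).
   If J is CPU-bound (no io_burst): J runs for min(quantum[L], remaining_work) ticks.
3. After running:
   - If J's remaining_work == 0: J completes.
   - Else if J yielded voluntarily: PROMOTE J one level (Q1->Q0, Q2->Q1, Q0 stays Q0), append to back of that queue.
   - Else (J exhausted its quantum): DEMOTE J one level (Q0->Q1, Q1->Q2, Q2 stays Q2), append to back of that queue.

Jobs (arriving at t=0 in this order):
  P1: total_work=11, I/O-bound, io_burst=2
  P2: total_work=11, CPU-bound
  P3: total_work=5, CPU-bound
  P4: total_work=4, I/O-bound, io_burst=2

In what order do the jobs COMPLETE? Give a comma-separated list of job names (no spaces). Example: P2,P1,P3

t=0-2: P1@Q0 runs 2, rem=9, I/O yield, promote→Q0. Q0=[P2,P3,P4,P1] Q1=[] Q2=[]
t=2-4: P2@Q0 runs 2, rem=9, quantum used, demote→Q1. Q0=[P3,P4,P1] Q1=[P2] Q2=[]
t=4-6: P3@Q0 runs 2, rem=3, quantum used, demote→Q1. Q0=[P4,P1] Q1=[P2,P3] Q2=[]
t=6-8: P4@Q0 runs 2, rem=2, I/O yield, promote→Q0. Q0=[P1,P4] Q1=[P2,P3] Q2=[]
t=8-10: P1@Q0 runs 2, rem=7, I/O yield, promote→Q0. Q0=[P4,P1] Q1=[P2,P3] Q2=[]
t=10-12: P4@Q0 runs 2, rem=0, completes. Q0=[P1] Q1=[P2,P3] Q2=[]
t=12-14: P1@Q0 runs 2, rem=5, I/O yield, promote→Q0. Q0=[P1] Q1=[P2,P3] Q2=[]
t=14-16: P1@Q0 runs 2, rem=3, I/O yield, promote→Q0. Q0=[P1] Q1=[P2,P3] Q2=[]
t=16-18: P1@Q0 runs 2, rem=1, I/O yield, promote→Q0. Q0=[P1] Q1=[P2,P3] Q2=[]
t=18-19: P1@Q0 runs 1, rem=0, completes. Q0=[] Q1=[P2,P3] Q2=[]
t=19-23: P2@Q1 runs 4, rem=5, quantum used, demote→Q2. Q0=[] Q1=[P3] Q2=[P2]
t=23-26: P3@Q1 runs 3, rem=0, completes. Q0=[] Q1=[] Q2=[P2]
t=26-31: P2@Q2 runs 5, rem=0, completes. Q0=[] Q1=[] Q2=[]

Answer: P4,P1,P3,P2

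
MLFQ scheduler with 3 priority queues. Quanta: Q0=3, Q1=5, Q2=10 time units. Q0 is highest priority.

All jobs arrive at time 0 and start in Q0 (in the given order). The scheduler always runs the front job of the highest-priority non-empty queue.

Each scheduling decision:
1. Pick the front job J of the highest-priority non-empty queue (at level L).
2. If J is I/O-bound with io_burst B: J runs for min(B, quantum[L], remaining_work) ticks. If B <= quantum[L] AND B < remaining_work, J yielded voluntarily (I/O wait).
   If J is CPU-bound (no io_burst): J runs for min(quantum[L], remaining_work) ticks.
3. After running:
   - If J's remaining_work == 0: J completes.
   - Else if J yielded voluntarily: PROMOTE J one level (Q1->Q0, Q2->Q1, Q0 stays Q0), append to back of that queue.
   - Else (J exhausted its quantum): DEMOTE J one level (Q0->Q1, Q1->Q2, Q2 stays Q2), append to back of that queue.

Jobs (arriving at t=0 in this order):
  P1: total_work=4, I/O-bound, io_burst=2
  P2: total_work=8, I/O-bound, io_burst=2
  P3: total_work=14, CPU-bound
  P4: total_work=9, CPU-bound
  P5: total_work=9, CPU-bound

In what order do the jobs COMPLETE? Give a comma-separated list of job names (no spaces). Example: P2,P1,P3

Answer: P1,P2,P3,P4,P5

Derivation:
t=0-2: P1@Q0 runs 2, rem=2, I/O yield, promote→Q0. Q0=[P2,P3,P4,P5,P1] Q1=[] Q2=[]
t=2-4: P2@Q0 runs 2, rem=6, I/O yield, promote→Q0. Q0=[P3,P4,P5,P1,P2] Q1=[] Q2=[]
t=4-7: P3@Q0 runs 3, rem=11, quantum used, demote→Q1. Q0=[P4,P5,P1,P2] Q1=[P3] Q2=[]
t=7-10: P4@Q0 runs 3, rem=6, quantum used, demote→Q1. Q0=[P5,P1,P2] Q1=[P3,P4] Q2=[]
t=10-13: P5@Q0 runs 3, rem=6, quantum used, demote→Q1. Q0=[P1,P2] Q1=[P3,P4,P5] Q2=[]
t=13-15: P1@Q0 runs 2, rem=0, completes. Q0=[P2] Q1=[P3,P4,P5] Q2=[]
t=15-17: P2@Q0 runs 2, rem=4, I/O yield, promote→Q0. Q0=[P2] Q1=[P3,P4,P5] Q2=[]
t=17-19: P2@Q0 runs 2, rem=2, I/O yield, promote→Q0. Q0=[P2] Q1=[P3,P4,P5] Q2=[]
t=19-21: P2@Q0 runs 2, rem=0, completes. Q0=[] Q1=[P3,P4,P5] Q2=[]
t=21-26: P3@Q1 runs 5, rem=6, quantum used, demote→Q2. Q0=[] Q1=[P4,P5] Q2=[P3]
t=26-31: P4@Q1 runs 5, rem=1, quantum used, demote→Q2. Q0=[] Q1=[P5] Q2=[P3,P4]
t=31-36: P5@Q1 runs 5, rem=1, quantum used, demote→Q2. Q0=[] Q1=[] Q2=[P3,P4,P5]
t=36-42: P3@Q2 runs 6, rem=0, completes. Q0=[] Q1=[] Q2=[P4,P5]
t=42-43: P4@Q2 runs 1, rem=0, completes. Q0=[] Q1=[] Q2=[P5]
t=43-44: P5@Q2 runs 1, rem=0, completes. Q0=[] Q1=[] Q2=[]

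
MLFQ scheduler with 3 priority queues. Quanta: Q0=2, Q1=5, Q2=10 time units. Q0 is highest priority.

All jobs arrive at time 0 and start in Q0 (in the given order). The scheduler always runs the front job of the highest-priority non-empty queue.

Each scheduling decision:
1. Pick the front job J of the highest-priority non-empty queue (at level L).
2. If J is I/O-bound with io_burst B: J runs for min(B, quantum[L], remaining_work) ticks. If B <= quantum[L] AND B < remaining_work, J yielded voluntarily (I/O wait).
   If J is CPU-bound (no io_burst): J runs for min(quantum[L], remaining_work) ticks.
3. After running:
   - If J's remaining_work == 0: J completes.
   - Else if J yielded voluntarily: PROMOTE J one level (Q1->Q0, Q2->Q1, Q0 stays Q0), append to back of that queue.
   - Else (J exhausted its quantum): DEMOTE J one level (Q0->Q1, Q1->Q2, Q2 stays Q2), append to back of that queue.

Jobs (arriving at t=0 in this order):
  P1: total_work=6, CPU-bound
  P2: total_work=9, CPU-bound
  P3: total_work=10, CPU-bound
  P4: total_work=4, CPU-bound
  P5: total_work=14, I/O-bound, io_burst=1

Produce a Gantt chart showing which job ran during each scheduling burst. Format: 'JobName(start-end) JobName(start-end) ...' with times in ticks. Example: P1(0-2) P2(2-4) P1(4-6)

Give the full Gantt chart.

Answer: P1(0-2) P2(2-4) P3(4-6) P4(6-8) P5(8-9) P5(9-10) P5(10-11) P5(11-12) P5(12-13) P5(13-14) P5(14-15) P5(15-16) P5(16-17) P5(17-18) P5(18-19) P5(19-20) P5(20-21) P5(21-22) P1(22-26) P2(26-31) P3(31-36) P4(36-38) P2(38-40) P3(40-43)

Derivation:
t=0-2: P1@Q0 runs 2, rem=4, quantum used, demote→Q1. Q0=[P2,P3,P4,P5] Q1=[P1] Q2=[]
t=2-4: P2@Q0 runs 2, rem=7, quantum used, demote→Q1. Q0=[P3,P4,P5] Q1=[P1,P2] Q2=[]
t=4-6: P3@Q0 runs 2, rem=8, quantum used, demote→Q1. Q0=[P4,P5] Q1=[P1,P2,P3] Q2=[]
t=6-8: P4@Q0 runs 2, rem=2, quantum used, demote→Q1. Q0=[P5] Q1=[P1,P2,P3,P4] Q2=[]
t=8-9: P5@Q0 runs 1, rem=13, I/O yield, promote→Q0. Q0=[P5] Q1=[P1,P2,P3,P4] Q2=[]
t=9-10: P5@Q0 runs 1, rem=12, I/O yield, promote→Q0. Q0=[P5] Q1=[P1,P2,P3,P4] Q2=[]
t=10-11: P5@Q0 runs 1, rem=11, I/O yield, promote→Q0. Q0=[P5] Q1=[P1,P2,P3,P4] Q2=[]
t=11-12: P5@Q0 runs 1, rem=10, I/O yield, promote→Q0. Q0=[P5] Q1=[P1,P2,P3,P4] Q2=[]
t=12-13: P5@Q0 runs 1, rem=9, I/O yield, promote→Q0. Q0=[P5] Q1=[P1,P2,P3,P4] Q2=[]
t=13-14: P5@Q0 runs 1, rem=8, I/O yield, promote→Q0. Q0=[P5] Q1=[P1,P2,P3,P4] Q2=[]
t=14-15: P5@Q0 runs 1, rem=7, I/O yield, promote→Q0. Q0=[P5] Q1=[P1,P2,P3,P4] Q2=[]
t=15-16: P5@Q0 runs 1, rem=6, I/O yield, promote→Q0. Q0=[P5] Q1=[P1,P2,P3,P4] Q2=[]
t=16-17: P5@Q0 runs 1, rem=5, I/O yield, promote→Q0. Q0=[P5] Q1=[P1,P2,P3,P4] Q2=[]
t=17-18: P5@Q0 runs 1, rem=4, I/O yield, promote→Q0. Q0=[P5] Q1=[P1,P2,P3,P4] Q2=[]
t=18-19: P5@Q0 runs 1, rem=3, I/O yield, promote→Q0. Q0=[P5] Q1=[P1,P2,P3,P4] Q2=[]
t=19-20: P5@Q0 runs 1, rem=2, I/O yield, promote→Q0. Q0=[P5] Q1=[P1,P2,P3,P4] Q2=[]
t=20-21: P5@Q0 runs 1, rem=1, I/O yield, promote→Q0. Q0=[P5] Q1=[P1,P2,P3,P4] Q2=[]
t=21-22: P5@Q0 runs 1, rem=0, completes. Q0=[] Q1=[P1,P2,P3,P4] Q2=[]
t=22-26: P1@Q1 runs 4, rem=0, completes. Q0=[] Q1=[P2,P3,P4] Q2=[]
t=26-31: P2@Q1 runs 5, rem=2, quantum used, demote→Q2. Q0=[] Q1=[P3,P4] Q2=[P2]
t=31-36: P3@Q1 runs 5, rem=3, quantum used, demote→Q2. Q0=[] Q1=[P4] Q2=[P2,P3]
t=36-38: P4@Q1 runs 2, rem=0, completes. Q0=[] Q1=[] Q2=[P2,P3]
t=38-40: P2@Q2 runs 2, rem=0, completes. Q0=[] Q1=[] Q2=[P3]
t=40-43: P3@Q2 runs 3, rem=0, completes. Q0=[] Q1=[] Q2=[]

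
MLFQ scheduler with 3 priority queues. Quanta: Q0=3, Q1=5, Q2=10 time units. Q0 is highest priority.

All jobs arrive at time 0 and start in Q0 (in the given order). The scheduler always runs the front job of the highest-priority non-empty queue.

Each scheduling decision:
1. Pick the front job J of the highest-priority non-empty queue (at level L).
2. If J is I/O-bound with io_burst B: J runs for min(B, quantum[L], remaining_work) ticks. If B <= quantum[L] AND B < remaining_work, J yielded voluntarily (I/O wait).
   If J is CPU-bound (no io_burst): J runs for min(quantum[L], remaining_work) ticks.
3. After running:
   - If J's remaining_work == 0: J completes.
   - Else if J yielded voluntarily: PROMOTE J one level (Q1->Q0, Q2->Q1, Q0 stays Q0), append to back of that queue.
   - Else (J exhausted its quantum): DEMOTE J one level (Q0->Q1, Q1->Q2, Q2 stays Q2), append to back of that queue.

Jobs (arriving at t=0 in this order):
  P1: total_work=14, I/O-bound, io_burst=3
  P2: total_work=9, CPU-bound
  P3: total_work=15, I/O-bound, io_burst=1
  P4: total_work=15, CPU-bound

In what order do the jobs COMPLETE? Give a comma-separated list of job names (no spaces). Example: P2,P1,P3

Answer: P1,P3,P2,P4

Derivation:
t=0-3: P1@Q0 runs 3, rem=11, I/O yield, promote→Q0. Q0=[P2,P3,P4,P1] Q1=[] Q2=[]
t=3-6: P2@Q0 runs 3, rem=6, quantum used, demote→Q1. Q0=[P3,P4,P1] Q1=[P2] Q2=[]
t=6-7: P3@Q0 runs 1, rem=14, I/O yield, promote→Q0. Q0=[P4,P1,P3] Q1=[P2] Q2=[]
t=7-10: P4@Q0 runs 3, rem=12, quantum used, demote→Q1. Q0=[P1,P3] Q1=[P2,P4] Q2=[]
t=10-13: P1@Q0 runs 3, rem=8, I/O yield, promote→Q0. Q0=[P3,P1] Q1=[P2,P4] Q2=[]
t=13-14: P3@Q0 runs 1, rem=13, I/O yield, promote→Q0. Q0=[P1,P3] Q1=[P2,P4] Q2=[]
t=14-17: P1@Q0 runs 3, rem=5, I/O yield, promote→Q0. Q0=[P3,P1] Q1=[P2,P4] Q2=[]
t=17-18: P3@Q0 runs 1, rem=12, I/O yield, promote→Q0. Q0=[P1,P3] Q1=[P2,P4] Q2=[]
t=18-21: P1@Q0 runs 3, rem=2, I/O yield, promote→Q0. Q0=[P3,P1] Q1=[P2,P4] Q2=[]
t=21-22: P3@Q0 runs 1, rem=11, I/O yield, promote→Q0. Q0=[P1,P3] Q1=[P2,P4] Q2=[]
t=22-24: P1@Q0 runs 2, rem=0, completes. Q0=[P3] Q1=[P2,P4] Q2=[]
t=24-25: P3@Q0 runs 1, rem=10, I/O yield, promote→Q0. Q0=[P3] Q1=[P2,P4] Q2=[]
t=25-26: P3@Q0 runs 1, rem=9, I/O yield, promote→Q0. Q0=[P3] Q1=[P2,P4] Q2=[]
t=26-27: P3@Q0 runs 1, rem=8, I/O yield, promote→Q0. Q0=[P3] Q1=[P2,P4] Q2=[]
t=27-28: P3@Q0 runs 1, rem=7, I/O yield, promote→Q0. Q0=[P3] Q1=[P2,P4] Q2=[]
t=28-29: P3@Q0 runs 1, rem=6, I/O yield, promote→Q0. Q0=[P3] Q1=[P2,P4] Q2=[]
t=29-30: P3@Q0 runs 1, rem=5, I/O yield, promote→Q0. Q0=[P3] Q1=[P2,P4] Q2=[]
t=30-31: P3@Q0 runs 1, rem=4, I/O yield, promote→Q0. Q0=[P3] Q1=[P2,P4] Q2=[]
t=31-32: P3@Q0 runs 1, rem=3, I/O yield, promote→Q0. Q0=[P3] Q1=[P2,P4] Q2=[]
t=32-33: P3@Q0 runs 1, rem=2, I/O yield, promote→Q0. Q0=[P3] Q1=[P2,P4] Q2=[]
t=33-34: P3@Q0 runs 1, rem=1, I/O yield, promote→Q0. Q0=[P3] Q1=[P2,P4] Q2=[]
t=34-35: P3@Q0 runs 1, rem=0, completes. Q0=[] Q1=[P2,P4] Q2=[]
t=35-40: P2@Q1 runs 5, rem=1, quantum used, demote→Q2. Q0=[] Q1=[P4] Q2=[P2]
t=40-45: P4@Q1 runs 5, rem=7, quantum used, demote→Q2. Q0=[] Q1=[] Q2=[P2,P4]
t=45-46: P2@Q2 runs 1, rem=0, completes. Q0=[] Q1=[] Q2=[P4]
t=46-53: P4@Q2 runs 7, rem=0, completes. Q0=[] Q1=[] Q2=[]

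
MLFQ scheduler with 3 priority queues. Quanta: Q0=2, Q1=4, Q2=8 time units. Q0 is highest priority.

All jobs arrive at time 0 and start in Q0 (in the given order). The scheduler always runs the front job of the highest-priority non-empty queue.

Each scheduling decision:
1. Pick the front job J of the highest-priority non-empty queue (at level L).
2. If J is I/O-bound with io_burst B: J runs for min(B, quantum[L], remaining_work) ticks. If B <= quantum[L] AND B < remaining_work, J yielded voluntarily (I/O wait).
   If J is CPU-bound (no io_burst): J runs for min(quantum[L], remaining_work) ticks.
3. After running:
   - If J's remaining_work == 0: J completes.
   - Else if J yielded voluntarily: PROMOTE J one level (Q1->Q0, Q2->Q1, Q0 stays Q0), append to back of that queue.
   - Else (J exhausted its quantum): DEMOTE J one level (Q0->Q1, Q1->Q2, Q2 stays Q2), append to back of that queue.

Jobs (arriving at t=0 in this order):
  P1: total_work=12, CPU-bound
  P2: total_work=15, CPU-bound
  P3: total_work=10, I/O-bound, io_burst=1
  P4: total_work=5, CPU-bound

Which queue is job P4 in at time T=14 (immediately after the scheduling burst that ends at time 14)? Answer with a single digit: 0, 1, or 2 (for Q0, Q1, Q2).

Answer: 1

Derivation:
t=0-2: P1@Q0 runs 2, rem=10, quantum used, demote→Q1. Q0=[P2,P3,P4] Q1=[P1] Q2=[]
t=2-4: P2@Q0 runs 2, rem=13, quantum used, demote→Q1. Q0=[P3,P4] Q1=[P1,P2] Q2=[]
t=4-5: P3@Q0 runs 1, rem=9, I/O yield, promote→Q0. Q0=[P4,P3] Q1=[P1,P2] Q2=[]
t=5-7: P4@Q0 runs 2, rem=3, quantum used, demote→Q1. Q0=[P3] Q1=[P1,P2,P4] Q2=[]
t=7-8: P3@Q0 runs 1, rem=8, I/O yield, promote→Q0. Q0=[P3] Q1=[P1,P2,P4] Q2=[]
t=8-9: P3@Q0 runs 1, rem=7, I/O yield, promote→Q0. Q0=[P3] Q1=[P1,P2,P4] Q2=[]
t=9-10: P3@Q0 runs 1, rem=6, I/O yield, promote→Q0. Q0=[P3] Q1=[P1,P2,P4] Q2=[]
t=10-11: P3@Q0 runs 1, rem=5, I/O yield, promote→Q0. Q0=[P3] Q1=[P1,P2,P4] Q2=[]
t=11-12: P3@Q0 runs 1, rem=4, I/O yield, promote→Q0. Q0=[P3] Q1=[P1,P2,P4] Q2=[]
t=12-13: P3@Q0 runs 1, rem=3, I/O yield, promote→Q0. Q0=[P3] Q1=[P1,P2,P4] Q2=[]
t=13-14: P3@Q0 runs 1, rem=2, I/O yield, promote→Q0. Q0=[P3] Q1=[P1,P2,P4] Q2=[]
t=14-15: P3@Q0 runs 1, rem=1, I/O yield, promote→Q0. Q0=[P3] Q1=[P1,P2,P4] Q2=[]
t=15-16: P3@Q0 runs 1, rem=0, completes. Q0=[] Q1=[P1,P2,P4] Q2=[]
t=16-20: P1@Q1 runs 4, rem=6, quantum used, demote→Q2. Q0=[] Q1=[P2,P4] Q2=[P1]
t=20-24: P2@Q1 runs 4, rem=9, quantum used, demote→Q2. Q0=[] Q1=[P4] Q2=[P1,P2]
t=24-27: P4@Q1 runs 3, rem=0, completes. Q0=[] Q1=[] Q2=[P1,P2]
t=27-33: P1@Q2 runs 6, rem=0, completes. Q0=[] Q1=[] Q2=[P2]
t=33-41: P2@Q2 runs 8, rem=1, quantum used, demote→Q2. Q0=[] Q1=[] Q2=[P2]
t=41-42: P2@Q2 runs 1, rem=0, completes. Q0=[] Q1=[] Q2=[]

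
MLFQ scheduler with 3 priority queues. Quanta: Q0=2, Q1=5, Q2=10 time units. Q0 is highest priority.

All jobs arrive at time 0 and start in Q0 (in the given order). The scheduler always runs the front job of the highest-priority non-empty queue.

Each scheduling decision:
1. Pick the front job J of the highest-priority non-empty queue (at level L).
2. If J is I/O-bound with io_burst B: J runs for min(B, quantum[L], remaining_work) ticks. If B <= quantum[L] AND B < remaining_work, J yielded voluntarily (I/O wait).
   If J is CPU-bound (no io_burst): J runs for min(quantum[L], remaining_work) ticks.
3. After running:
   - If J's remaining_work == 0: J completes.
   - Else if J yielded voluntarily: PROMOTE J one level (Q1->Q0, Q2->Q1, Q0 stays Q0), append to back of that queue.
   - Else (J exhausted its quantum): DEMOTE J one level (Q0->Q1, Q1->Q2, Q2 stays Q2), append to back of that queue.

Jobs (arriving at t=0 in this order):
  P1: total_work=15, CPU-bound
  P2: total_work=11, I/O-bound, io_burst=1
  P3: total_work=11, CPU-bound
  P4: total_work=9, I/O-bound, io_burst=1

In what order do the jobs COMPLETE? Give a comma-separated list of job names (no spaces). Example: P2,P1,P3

t=0-2: P1@Q0 runs 2, rem=13, quantum used, demote→Q1. Q0=[P2,P3,P4] Q1=[P1] Q2=[]
t=2-3: P2@Q0 runs 1, rem=10, I/O yield, promote→Q0. Q0=[P3,P4,P2] Q1=[P1] Q2=[]
t=3-5: P3@Q0 runs 2, rem=9, quantum used, demote→Q1. Q0=[P4,P2] Q1=[P1,P3] Q2=[]
t=5-6: P4@Q0 runs 1, rem=8, I/O yield, promote→Q0. Q0=[P2,P4] Q1=[P1,P3] Q2=[]
t=6-7: P2@Q0 runs 1, rem=9, I/O yield, promote→Q0. Q0=[P4,P2] Q1=[P1,P3] Q2=[]
t=7-8: P4@Q0 runs 1, rem=7, I/O yield, promote→Q0. Q0=[P2,P4] Q1=[P1,P3] Q2=[]
t=8-9: P2@Q0 runs 1, rem=8, I/O yield, promote→Q0. Q0=[P4,P2] Q1=[P1,P3] Q2=[]
t=9-10: P4@Q0 runs 1, rem=6, I/O yield, promote→Q0. Q0=[P2,P4] Q1=[P1,P3] Q2=[]
t=10-11: P2@Q0 runs 1, rem=7, I/O yield, promote→Q0. Q0=[P4,P2] Q1=[P1,P3] Q2=[]
t=11-12: P4@Q0 runs 1, rem=5, I/O yield, promote→Q0. Q0=[P2,P4] Q1=[P1,P3] Q2=[]
t=12-13: P2@Q0 runs 1, rem=6, I/O yield, promote→Q0. Q0=[P4,P2] Q1=[P1,P3] Q2=[]
t=13-14: P4@Q0 runs 1, rem=4, I/O yield, promote→Q0. Q0=[P2,P4] Q1=[P1,P3] Q2=[]
t=14-15: P2@Q0 runs 1, rem=5, I/O yield, promote→Q0. Q0=[P4,P2] Q1=[P1,P3] Q2=[]
t=15-16: P4@Q0 runs 1, rem=3, I/O yield, promote→Q0. Q0=[P2,P4] Q1=[P1,P3] Q2=[]
t=16-17: P2@Q0 runs 1, rem=4, I/O yield, promote→Q0. Q0=[P4,P2] Q1=[P1,P3] Q2=[]
t=17-18: P4@Q0 runs 1, rem=2, I/O yield, promote→Q0. Q0=[P2,P4] Q1=[P1,P3] Q2=[]
t=18-19: P2@Q0 runs 1, rem=3, I/O yield, promote→Q0. Q0=[P4,P2] Q1=[P1,P3] Q2=[]
t=19-20: P4@Q0 runs 1, rem=1, I/O yield, promote→Q0. Q0=[P2,P4] Q1=[P1,P3] Q2=[]
t=20-21: P2@Q0 runs 1, rem=2, I/O yield, promote→Q0. Q0=[P4,P2] Q1=[P1,P3] Q2=[]
t=21-22: P4@Q0 runs 1, rem=0, completes. Q0=[P2] Q1=[P1,P3] Q2=[]
t=22-23: P2@Q0 runs 1, rem=1, I/O yield, promote→Q0. Q0=[P2] Q1=[P1,P3] Q2=[]
t=23-24: P2@Q0 runs 1, rem=0, completes. Q0=[] Q1=[P1,P3] Q2=[]
t=24-29: P1@Q1 runs 5, rem=8, quantum used, demote→Q2. Q0=[] Q1=[P3] Q2=[P1]
t=29-34: P3@Q1 runs 5, rem=4, quantum used, demote→Q2. Q0=[] Q1=[] Q2=[P1,P3]
t=34-42: P1@Q2 runs 8, rem=0, completes. Q0=[] Q1=[] Q2=[P3]
t=42-46: P3@Q2 runs 4, rem=0, completes. Q0=[] Q1=[] Q2=[]

Answer: P4,P2,P1,P3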